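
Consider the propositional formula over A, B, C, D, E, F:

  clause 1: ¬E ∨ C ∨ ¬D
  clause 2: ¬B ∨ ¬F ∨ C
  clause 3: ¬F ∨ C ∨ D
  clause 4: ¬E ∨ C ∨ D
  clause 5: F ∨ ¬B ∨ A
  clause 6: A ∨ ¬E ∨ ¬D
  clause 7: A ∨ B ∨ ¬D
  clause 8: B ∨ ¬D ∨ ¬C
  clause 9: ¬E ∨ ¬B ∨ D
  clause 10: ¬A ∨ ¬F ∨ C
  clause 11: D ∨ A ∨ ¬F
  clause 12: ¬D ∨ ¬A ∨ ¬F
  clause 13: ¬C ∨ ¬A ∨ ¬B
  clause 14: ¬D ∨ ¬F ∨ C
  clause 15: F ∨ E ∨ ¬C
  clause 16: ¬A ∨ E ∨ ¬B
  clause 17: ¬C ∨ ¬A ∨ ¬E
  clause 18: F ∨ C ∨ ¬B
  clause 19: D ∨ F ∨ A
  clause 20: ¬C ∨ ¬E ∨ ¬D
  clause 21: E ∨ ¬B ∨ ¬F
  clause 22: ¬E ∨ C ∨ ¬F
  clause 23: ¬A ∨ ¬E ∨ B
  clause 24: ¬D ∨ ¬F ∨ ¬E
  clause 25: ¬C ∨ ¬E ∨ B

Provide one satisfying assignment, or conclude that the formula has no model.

A=True,  B=False,  C=False,  D=False,  E=False,  F=False

Branch on E: set E = False.
Branch on F: set F = False.
The clause (¬C) is unit, so C = False.
The clause (¬B) is unit, so B = False.
Branch on A: set A = True.
Every clause is now satisfied; D is unconstrained.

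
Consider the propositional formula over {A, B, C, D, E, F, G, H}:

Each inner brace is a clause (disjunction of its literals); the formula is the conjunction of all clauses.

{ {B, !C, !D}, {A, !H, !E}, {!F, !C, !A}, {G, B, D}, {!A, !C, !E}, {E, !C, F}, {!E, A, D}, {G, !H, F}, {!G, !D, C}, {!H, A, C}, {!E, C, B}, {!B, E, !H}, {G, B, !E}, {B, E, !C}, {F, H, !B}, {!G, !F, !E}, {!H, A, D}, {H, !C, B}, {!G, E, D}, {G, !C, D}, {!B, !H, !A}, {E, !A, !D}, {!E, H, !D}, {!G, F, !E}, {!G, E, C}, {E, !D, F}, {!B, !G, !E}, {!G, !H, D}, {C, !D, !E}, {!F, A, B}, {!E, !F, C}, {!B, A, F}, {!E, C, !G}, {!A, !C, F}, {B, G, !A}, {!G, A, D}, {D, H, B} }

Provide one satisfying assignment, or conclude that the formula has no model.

A ↦ false,  B ↦ true,  C ↦ false,  D ↦ false,  E ↦ false,  F ↦ true,  G ↦ false,  H ↦ false

Branch on B: set B = true.
Branch on E: set E = false.
The clause (!H) is unit, so H = false.
The clause (F) is unit, so F = true.
Branch on C: set C = false.
The clause (!G) is unit, so G = false.
Branch on A: set A = false.
All clauses hold; D can take either value.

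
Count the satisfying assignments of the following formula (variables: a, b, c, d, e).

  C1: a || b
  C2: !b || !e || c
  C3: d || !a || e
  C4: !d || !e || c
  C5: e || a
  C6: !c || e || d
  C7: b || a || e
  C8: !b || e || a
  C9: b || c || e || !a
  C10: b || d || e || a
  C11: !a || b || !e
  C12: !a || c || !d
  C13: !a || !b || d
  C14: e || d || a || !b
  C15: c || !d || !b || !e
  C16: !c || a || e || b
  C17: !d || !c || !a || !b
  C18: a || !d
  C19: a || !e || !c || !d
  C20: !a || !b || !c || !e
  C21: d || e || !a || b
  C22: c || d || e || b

2

There are 2^5 = 32 truth assignments over (a, b, c, d, e).
Split on e. With e = true, the clauses containing e are satisfied and !e drops from the rest; 1 of the 2^4 = 16 assignments to the other variables satisfy what remains.
With e = false, by the same count on the reduced clause set, 1 assignment works.
(One model: a=F, b=T, c=T, d=F, e=T.)
Total: 1 + 1 = 2.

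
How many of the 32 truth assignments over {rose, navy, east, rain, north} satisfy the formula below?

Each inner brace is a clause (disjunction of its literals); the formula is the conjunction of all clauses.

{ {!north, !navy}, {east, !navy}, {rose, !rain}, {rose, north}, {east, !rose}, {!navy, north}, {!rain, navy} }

There are 2^5 = 32 truth assignments over (rose, navy, east, rain, north).
Split on rose. With rose = true, the clauses containing rose are satisfied and !rose drops from the rest; 2 of the 2^4 = 16 assignments to the other variables satisfy what remains.
With rose = false, by the same count on the reduced clause set, 2 assignments work.
(One model: rose=F, navy=F, east=F, rain=F, north=T.)
Total: 2 + 2 = 4.

4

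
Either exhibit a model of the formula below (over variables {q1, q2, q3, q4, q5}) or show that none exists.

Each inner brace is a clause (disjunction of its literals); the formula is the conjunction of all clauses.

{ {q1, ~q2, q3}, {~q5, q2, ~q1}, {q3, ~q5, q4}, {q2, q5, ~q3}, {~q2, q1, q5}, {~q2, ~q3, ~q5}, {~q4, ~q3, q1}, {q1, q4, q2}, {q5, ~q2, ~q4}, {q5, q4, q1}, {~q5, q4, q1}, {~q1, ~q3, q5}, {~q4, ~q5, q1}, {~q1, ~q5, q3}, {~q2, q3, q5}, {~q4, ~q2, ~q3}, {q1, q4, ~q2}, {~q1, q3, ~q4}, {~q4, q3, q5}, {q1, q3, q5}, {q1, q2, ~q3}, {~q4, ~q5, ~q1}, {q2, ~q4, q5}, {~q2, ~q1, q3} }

q1=1; q2=0; q3=0; q4=0; q5=0

Suppose q1 = 1.
Suppose q5 = 0.
The clause (~q3) is unit, so q3 = 0.
The clause (~q2) is unit, so q2 = 0.
The clause (~q4) is unit, so q4 = 0.
All clauses are satisfied.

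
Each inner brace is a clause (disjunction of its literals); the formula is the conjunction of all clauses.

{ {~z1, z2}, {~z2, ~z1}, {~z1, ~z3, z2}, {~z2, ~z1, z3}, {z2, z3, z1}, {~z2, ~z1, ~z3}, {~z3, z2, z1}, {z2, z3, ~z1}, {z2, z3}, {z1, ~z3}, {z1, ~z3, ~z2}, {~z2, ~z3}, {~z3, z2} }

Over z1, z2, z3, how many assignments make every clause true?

1

There are 2^3 = 8 truth assignments over (z1, z2, z3).
Check each against the 13 clauses (columns in the order z1, z2, z3):
  F F F  ✗ fails (z2 | z3 | z1)
  F F T  ✗ fails (~z3 | z2 | z1)
  F T F  ✓ satisfies all
  F T T  ✗ fails (z1 | ~z3)
  T F F  ✗ fails (~z1 | z2)
  T F T  ✗ fails (~z1 | z2)
  T T F  ✗ fails (~z2 | ~z1)
  T T T  ✗ fails (~z2 | ~z1)
1 of the 8 rows is a model.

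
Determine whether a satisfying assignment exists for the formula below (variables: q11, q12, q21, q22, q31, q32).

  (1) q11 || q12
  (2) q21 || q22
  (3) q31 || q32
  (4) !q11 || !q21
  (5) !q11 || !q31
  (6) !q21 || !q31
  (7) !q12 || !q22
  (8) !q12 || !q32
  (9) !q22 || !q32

Branch on q11: set q11 = true.
From the singleton clause (!q21), q21 = false.
From the singleton clause (q22), q22 = true.
From the singleton clause (!q31), q31 = false.
From the singleton clause (q32), q32 = true.
That conflicts with the unit clause (!q32).
So q11 must be the other value — set q11 = false.
From the singleton clause (q12), q12 = true.
From the singleton clause (!q22), q22 = false.
From the singleton clause (q21), q21 = true.
From the singleton clause (!q31), q31 = false.
From the singleton clause (q32), q32 = true.
That conflicts with the unit clause (!q32).
Both values of q11 lead to a conflict.
No assignment satisfies every clause.

Unsatisfiable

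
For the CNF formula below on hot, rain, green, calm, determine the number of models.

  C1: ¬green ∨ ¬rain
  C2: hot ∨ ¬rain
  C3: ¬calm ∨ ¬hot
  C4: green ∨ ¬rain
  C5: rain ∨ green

There are 2^4 = 16 truth assignments over (hot, rain, green, calm).
Split on rain. With rain = True, the clauses containing rain are satisfied and ¬rain drops from the rest; 0 of the 2^3 = 8 assignments to the other variables satisfy what remains.
With rain = False, by the same count on the reduced clause set, 3 assignments work.
(One model: hot=F, rain=F, green=T, calm=F.)
Total: 0 + 3 = 3.

3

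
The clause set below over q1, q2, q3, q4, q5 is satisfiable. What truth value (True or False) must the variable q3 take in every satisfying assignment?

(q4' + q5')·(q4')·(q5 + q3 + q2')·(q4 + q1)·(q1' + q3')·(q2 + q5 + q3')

False

Suppose q3 = 1.
Unit clause (q4') forces q4 = 0.
Unit clause (q1) forces q1 = 1.
Now (q1') is unsatisfied and unit — conflict.
So every satisfying assignment has q3 = False.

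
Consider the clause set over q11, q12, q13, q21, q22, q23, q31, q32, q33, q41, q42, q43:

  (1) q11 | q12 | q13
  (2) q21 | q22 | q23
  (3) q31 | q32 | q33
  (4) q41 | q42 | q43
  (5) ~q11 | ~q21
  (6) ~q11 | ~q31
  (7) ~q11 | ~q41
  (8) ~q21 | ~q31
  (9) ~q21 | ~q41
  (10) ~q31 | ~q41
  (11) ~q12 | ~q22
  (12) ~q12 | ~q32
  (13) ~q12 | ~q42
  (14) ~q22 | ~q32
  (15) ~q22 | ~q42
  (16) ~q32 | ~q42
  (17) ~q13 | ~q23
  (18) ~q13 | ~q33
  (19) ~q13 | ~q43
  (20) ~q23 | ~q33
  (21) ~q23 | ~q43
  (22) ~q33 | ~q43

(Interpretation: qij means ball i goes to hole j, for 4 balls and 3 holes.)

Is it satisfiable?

No

Suppose q11 = 0.
Suppose q12 = 1.
Unit clause (~q22) forces q22 = 0.
Unit clause (~q32) forces q32 = 0.
Unit clause (~q42) forces q42 = 0.
Suppose q21 = 1.
Unit clause (~q31) forces q31 = 0.
Unit clause (q33) forces q33 = 1.
Unit clause (~q41) forces q41 = 0.
Unit clause (q43) forces q43 = 1.
That conflicts with the unit clause (~q43).
So q21 must be the other value — set q21 = 0.
Unit clause (q23) forces q23 = 1.
Unit clause (~q13) forces q13 = 0.
Unit clause (~q33) forces q33 = 0.
Unit clause (q31) forces q31 = 1.
Unit clause (~q41) forces q41 = 0.
Unit clause (q43) forces q43 = 1.
That conflicts with the unit clause (~q43).
Either choice for q21 ends in contradiction.
So q12 must be the other value — set q12 = 0.
Unit clause (q13) forces q13 = 1.
Unit clause (~q23) forces q23 = 0.
Unit clause (~q33) forces q33 = 0.
Unit clause (~q43) forces q43 = 0.
Suppose q21 = 1.
Unit clause (~q31) forces q31 = 0.
Unit clause (q32) forces q32 = 1.
Unit clause (~q41) forces q41 = 0.
Unit clause (q42) forces q42 = 1.
That conflicts with the unit clause (~q42).
So q21 must be the other value — set q21 = 0.
Unit clause (q22) forces q22 = 1.
Unit clause (~q32) forces q32 = 0.
Unit clause (q31) forces q31 = 1.
Unit clause (~q41) forces q41 = 0.
Unit clause (q42) forces q42 = 1.
That conflicts with the unit clause (~q42).
Either choice for q21 ends in contradiction.
Either choice for q12 ends in contradiction.
So q11 must be the other value — set q11 = 1.
Unit clause (~q21) forces q21 = 0.
Unit clause (~q31) forces q31 = 0.
Unit clause (~q41) forces q41 = 0.
Suppose q22 = 1.
Unit clause (~q12) forces q12 = 0.
Unit clause (~q32) forces q32 = 0.
Unit clause (q33) forces q33 = 1.
Unit clause (~q42) forces q42 = 0.
Unit clause (q43) forces q43 = 1.
That conflicts with the unit clause (~q43).
So q22 must be the other value — set q22 = 0.
Unit clause (q23) forces q23 = 1.
Unit clause (~q13) forces q13 = 0.
Unit clause (~q33) forces q33 = 0.
Unit clause (q32) forces q32 = 1.
Unit clause (~q12) forces q12 = 0.
Unit clause (~q42) forces q42 = 0.
Unit clause (q43) forces q43 = 1.
That conflicts with the unit clause (~q43).
Either choice for q22 ends in contradiction.
Either choice for q11 ends in contradiction.
No assignment satisfies every clause.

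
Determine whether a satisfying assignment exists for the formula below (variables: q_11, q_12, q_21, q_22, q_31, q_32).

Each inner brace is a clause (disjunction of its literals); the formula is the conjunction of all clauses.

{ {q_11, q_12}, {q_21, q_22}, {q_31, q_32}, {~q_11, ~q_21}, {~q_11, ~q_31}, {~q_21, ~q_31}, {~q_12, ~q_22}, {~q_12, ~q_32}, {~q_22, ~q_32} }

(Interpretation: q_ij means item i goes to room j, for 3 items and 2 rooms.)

Suppose q_11 = 1.
From the singleton clause (~q_21), q_21 = 0.
From the singleton clause (q_22), q_22 = 1.
From the singleton clause (~q_31), q_31 = 0.
From the singleton clause (q_32), q_32 = 1.
But (~q_32) is also a unit clause — contradiction.
That branch fails; take q_11 = 0 instead.
From the singleton clause (q_12), q_12 = 1.
From the singleton clause (~q_22), q_22 = 0.
From the singleton clause (q_21), q_21 = 1.
From the singleton clause (~q_31), q_31 = 0.
From the singleton clause (q_32), q_32 = 1.
But (~q_32) is also a unit clause — contradiction.
Either choice for q_11 ends in contradiction.
No assignment satisfies every clause.

No, unsatisfiable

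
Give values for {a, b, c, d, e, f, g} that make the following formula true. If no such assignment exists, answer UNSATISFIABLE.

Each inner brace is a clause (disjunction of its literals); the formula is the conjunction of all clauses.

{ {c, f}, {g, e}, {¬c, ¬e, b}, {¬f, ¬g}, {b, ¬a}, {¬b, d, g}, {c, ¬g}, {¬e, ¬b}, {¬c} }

From the singleton clause (¬c), c = False.
From the singleton clause (f), f = True.
From the singleton clause (¬g), g = False.
From the singleton clause (e), e = True.
From the singleton clause (¬b), b = False.
From the singleton clause (¬a), a = False.
All clauses hold; d can take either value.

a=False; b=False; c=False; d=True; e=True; f=True; g=False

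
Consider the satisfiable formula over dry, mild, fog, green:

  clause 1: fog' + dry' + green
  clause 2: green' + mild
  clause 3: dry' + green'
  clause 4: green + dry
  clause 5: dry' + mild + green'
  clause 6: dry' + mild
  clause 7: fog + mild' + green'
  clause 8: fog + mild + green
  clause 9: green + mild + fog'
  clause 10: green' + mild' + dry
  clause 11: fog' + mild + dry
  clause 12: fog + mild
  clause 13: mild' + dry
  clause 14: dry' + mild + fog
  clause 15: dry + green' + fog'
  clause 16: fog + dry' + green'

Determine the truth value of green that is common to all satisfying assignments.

Suppose green = 1.
(mild) alone gives mild = 1.
(dry') alone gives dry = 0.
But (dry) is also a unit clause — contradiction.
So every satisfying assignment has green = False.

False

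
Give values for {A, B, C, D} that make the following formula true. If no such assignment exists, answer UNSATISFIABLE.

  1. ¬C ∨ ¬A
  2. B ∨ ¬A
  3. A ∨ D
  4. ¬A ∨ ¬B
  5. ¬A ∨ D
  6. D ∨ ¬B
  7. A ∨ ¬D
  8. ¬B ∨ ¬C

Suppose C = False.
Suppose B = True.
(¬A) alone gives A = False.
(D) alone gives D = True.
But (¬D) is also a unit clause — contradiction.
So B must be the other value — set B = False.
(¬A) alone gives A = False.
(D) alone gives D = True.
But (¬D) is also a unit clause — contradiction.
Neither B = True nor B = False works.
So C must be the other value — set C = True.
(¬A) alone gives A = False.
(D) alone gives D = True.
But (¬D) is also a unit clause — contradiction.
Neither C = True nor C = False works.

UNSATISFIABLE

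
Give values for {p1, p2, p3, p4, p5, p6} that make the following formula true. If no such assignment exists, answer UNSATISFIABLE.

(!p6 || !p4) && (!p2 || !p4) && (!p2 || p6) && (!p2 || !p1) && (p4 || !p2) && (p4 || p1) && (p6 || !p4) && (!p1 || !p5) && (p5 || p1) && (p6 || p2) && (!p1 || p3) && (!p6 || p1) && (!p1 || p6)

p1=true, p2=false, p3=true, p4=false, p5=false, p6=true

Case p6 = true:
The clause (!p4) is unit, so p4 = false.
The clause (!p2) is unit, so p2 = false.
The clause (p1) is unit, so p1 = true.
The clause (!p5) is unit, so p5 = false.
The clause (p3) is unit, so p3 = true.
Every clause now holds.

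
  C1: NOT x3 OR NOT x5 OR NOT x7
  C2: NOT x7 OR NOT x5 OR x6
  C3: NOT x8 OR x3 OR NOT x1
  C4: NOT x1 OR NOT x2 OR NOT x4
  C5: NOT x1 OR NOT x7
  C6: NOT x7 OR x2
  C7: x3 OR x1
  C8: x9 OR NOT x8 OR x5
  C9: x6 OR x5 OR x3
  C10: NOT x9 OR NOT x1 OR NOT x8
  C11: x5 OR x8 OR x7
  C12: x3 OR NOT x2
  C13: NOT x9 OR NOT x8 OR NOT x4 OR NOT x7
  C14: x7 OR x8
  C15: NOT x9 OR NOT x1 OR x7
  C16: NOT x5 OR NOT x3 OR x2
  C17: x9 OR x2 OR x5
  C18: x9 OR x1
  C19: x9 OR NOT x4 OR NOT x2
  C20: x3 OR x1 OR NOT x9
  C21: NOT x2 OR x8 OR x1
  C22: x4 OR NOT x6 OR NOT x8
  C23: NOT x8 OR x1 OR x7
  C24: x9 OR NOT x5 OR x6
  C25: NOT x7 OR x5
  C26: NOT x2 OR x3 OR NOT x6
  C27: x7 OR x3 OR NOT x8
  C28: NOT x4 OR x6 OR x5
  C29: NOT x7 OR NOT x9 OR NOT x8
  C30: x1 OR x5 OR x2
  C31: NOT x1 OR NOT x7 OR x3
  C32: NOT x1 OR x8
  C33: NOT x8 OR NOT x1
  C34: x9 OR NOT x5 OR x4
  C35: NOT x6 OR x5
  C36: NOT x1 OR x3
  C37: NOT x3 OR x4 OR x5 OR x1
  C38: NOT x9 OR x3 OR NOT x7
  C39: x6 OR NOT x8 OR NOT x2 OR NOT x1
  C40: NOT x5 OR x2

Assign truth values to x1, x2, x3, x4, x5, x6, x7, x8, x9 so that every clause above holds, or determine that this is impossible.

UNSATISFIABLE

Suppose x1 = false.
From the singleton clause (x3), x3 = true.
From the singleton clause (x9), x9 = true.
Suppose x5 = false.
From the singleton clause (NOT x7), x7 = false.
From the singleton clause (x8), x8 = true.
But (NOT x8) is also a unit clause — contradiction.
So x5 must be the other value — set x5 = true.
From the singleton clause (NOT x7), x7 = false.
From the singleton clause (x8), x8 = true.
But (NOT x8) is also a unit clause — contradiction.
Either choice for x5 ends in contradiction.
So x1 must be the other value — set x1 = true.
From the singleton clause (NOT x7), x7 = false.
From the singleton clause (x8), x8 = true.
But (NOT x8) is also a unit clause — contradiction.
Either choice for x1 ends in contradiction.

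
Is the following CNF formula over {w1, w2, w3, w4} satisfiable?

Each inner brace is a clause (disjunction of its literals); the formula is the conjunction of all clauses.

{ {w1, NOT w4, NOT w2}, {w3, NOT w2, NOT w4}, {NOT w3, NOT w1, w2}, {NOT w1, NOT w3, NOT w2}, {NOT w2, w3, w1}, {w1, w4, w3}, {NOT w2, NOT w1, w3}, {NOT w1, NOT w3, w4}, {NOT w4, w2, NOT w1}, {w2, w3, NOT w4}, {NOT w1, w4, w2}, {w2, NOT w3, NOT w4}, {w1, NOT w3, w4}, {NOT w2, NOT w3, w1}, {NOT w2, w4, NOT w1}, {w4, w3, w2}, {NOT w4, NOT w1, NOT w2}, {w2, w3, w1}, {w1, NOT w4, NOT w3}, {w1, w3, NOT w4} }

No

Branch on w1: set w1 = true.
Branch on w3: set w3 = false.
From the singleton clause (NOT w2), w2 = false.
From the singleton clause (NOT w4), w4 = false.
Now (w4) is unsatisfied and unit — conflict.
Backtrack on w3: now try w3 = true.
From the singleton clause (w2), w2 = true.
Now (NOT w2) is unsatisfied and unit — conflict.
Both values of w3 lead to a conflict.
Backtrack on w1: now try w1 = false.
Branch on w4: set w4 = false.
From the singleton clause (w3), w3 = true.
Now (NOT w3) is unsatisfied and unit — conflict.
Backtrack on w4: now try w4 = true.
From the singleton clause (NOT w2), w2 = false.
From the singleton clause (w3), w3 = true.
Now (NOT w3) is unsatisfied and unit — conflict.
Both values of w4 lead to a conflict.
Both values of w1 lead to a conflict.
No assignment satisfies every clause.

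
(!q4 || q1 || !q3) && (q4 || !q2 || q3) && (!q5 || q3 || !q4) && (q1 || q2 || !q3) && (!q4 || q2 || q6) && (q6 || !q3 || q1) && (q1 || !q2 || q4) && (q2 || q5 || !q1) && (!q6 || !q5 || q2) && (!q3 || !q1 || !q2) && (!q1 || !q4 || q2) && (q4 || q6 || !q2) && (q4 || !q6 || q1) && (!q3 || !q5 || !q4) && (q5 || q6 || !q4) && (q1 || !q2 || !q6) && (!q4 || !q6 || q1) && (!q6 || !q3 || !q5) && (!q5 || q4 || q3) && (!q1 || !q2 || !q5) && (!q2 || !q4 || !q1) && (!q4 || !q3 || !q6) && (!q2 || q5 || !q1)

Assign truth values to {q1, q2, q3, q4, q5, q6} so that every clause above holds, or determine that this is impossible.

q1 ↦ false,  q2 ↦ false,  q3 ↦ false,  q4 ↦ false,  q5 ↦ false,  q6 ↦ false

Suppose q4 = false.
Suppose q2 = false.
Suppose q1 = false.
(!q3) alone gives q3 = false.
(!q6) alone gives q6 = false.
(!q5) alone gives q5 = false.
All clauses are satisfied.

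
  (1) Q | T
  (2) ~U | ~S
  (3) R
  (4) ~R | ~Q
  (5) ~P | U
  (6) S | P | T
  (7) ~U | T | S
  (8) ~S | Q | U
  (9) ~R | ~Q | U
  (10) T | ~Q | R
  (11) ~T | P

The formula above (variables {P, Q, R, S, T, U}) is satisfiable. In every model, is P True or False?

True

Suppose P = 0.
The clause (R) is unit, so R = 1.
The clause (~Q) is unit, so Q = 0.
The clause (T) is unit, so T = 1.
But (~T) is also a unit clause — contradiction.
So every satisfying assignment has P = True.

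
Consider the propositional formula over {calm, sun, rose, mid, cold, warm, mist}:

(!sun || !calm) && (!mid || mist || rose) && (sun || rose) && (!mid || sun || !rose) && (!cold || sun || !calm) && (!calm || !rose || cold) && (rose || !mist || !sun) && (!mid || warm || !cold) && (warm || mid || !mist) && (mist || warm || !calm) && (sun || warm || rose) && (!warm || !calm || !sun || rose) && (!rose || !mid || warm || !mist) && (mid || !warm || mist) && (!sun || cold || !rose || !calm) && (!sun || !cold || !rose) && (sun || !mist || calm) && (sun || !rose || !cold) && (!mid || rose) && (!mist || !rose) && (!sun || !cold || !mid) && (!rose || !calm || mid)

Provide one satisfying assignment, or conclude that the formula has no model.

calm: false; sun: true; rose: true; mid: false; cold: false; warm: false; mist: false

Try sun = true.
(!calm) alone gives calm = false.
Try rose = true.
(!cold) alone gives cold = false.
(!mist) alone gives mist = false.
Try mid = false.
(!warm) alone gives warm = false.
This assignment satisfies each clause.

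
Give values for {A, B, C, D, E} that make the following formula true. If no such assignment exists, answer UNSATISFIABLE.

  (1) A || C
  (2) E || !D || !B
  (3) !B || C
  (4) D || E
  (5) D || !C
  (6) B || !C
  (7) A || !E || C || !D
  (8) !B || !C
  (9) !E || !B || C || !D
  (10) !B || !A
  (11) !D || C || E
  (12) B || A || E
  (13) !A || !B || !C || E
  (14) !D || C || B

Branch on A: set A = true.
Unit clause (!B) forces B = false.
Unit clause (!C) forces C = false.
Unit clause (!D) forces D = false.
Unit clause (E) forces E = true.
This assignment satisfies each clause.

A ↦ true; B ↦ false; C ↦ false; D ↦ false; E ↦ true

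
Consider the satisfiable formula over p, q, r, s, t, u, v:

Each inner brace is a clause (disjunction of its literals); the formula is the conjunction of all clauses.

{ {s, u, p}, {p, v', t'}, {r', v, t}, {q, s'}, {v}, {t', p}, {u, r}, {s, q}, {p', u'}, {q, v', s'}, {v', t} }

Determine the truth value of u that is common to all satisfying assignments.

False

Suppose u = 1.
The clause (v) is unit, so v = 1.
The clause (p') is unit, so p = 0.
The clause (t') is unit, so t = 0.
That conflicts with the unit clause (t).
So every satisfying assignment has u = False.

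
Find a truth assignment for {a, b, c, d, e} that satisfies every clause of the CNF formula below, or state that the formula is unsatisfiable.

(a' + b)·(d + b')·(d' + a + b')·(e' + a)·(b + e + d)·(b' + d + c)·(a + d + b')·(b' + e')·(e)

UNSATISFIABLE

(e) alone gives e = 1.
(a) alone gives a = 1.
(b) alone gives b = 1.
Now (b') is unsatisfied and unit — conflict.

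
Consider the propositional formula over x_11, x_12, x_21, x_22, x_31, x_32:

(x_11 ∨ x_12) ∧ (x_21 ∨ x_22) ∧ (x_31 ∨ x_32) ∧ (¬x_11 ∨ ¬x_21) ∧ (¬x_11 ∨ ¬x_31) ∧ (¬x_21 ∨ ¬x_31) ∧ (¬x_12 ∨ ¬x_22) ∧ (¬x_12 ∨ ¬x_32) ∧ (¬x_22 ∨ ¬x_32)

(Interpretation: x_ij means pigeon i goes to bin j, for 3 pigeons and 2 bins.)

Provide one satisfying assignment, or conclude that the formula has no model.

Try x_11 = True.
(¬x_21) alone gives x_21 = False.
(x_22) alone gives x_22 = True.
(¬x_31) alone gives x_31 = False.
(x_32) alone gives x_32 = True.
But (¬x_32) is also a unit clause — contradiction.
Undo x_11 and try x_11 = False.
(x_12) alone gives x_12 = True.
(¬x_22) alone gives x_22 = False.
(x_21) alone gives x_21 = True.
(¬x_31) alone gives x_31 = False.
(x_32) alone gives x_32 = True.
But (¬x_32) is also a unit clause — contradiction.
Both values of x_11 lead to a conflict.

UNSATISFIABLE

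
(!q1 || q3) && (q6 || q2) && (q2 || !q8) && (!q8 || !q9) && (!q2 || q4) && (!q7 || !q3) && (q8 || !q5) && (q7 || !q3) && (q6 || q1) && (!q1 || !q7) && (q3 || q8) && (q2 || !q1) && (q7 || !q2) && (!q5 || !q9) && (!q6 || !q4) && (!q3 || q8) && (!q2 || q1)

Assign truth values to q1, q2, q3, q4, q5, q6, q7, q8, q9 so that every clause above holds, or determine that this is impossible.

UNSATISFIABLE

Suppose q1 = false.
The clause (q6) is unit, so q6 = true.
The clause (!q4) is unit, so q4 = false.
The clause (!q2) is unit, so q2 = false.
The clause (!q8) is unit, so q8 = false.
The clause (!q5) is unit, so q5 = false.
The clause (q3) is unit, so q3 = true.
But (!q3) is also a unit clause — contradiction.
So q1 must be the other value — set q1 = true.
The clause (q3) is unit, so q3 = true.
The clause (!q7) is unit, so q7 = false.
But (q7) is also a unit clause — contradiction.
Neither q1 = true nor q1 = false works.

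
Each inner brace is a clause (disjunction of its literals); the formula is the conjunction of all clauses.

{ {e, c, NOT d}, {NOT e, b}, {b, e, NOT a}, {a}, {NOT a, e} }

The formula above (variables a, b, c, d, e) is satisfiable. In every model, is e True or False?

True

Suppose e = false.
The clause (a) is unit, so a = true.
But (NOT a) is also a unit clause — contradiction.
So every satisfying assignment has e = True.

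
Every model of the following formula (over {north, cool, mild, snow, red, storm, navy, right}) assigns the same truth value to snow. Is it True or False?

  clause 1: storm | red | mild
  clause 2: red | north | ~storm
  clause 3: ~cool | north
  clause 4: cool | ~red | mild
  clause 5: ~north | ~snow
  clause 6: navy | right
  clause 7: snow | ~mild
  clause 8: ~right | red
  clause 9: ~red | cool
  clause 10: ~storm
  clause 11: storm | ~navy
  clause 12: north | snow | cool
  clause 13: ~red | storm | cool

False

Suppose snow = 1.
Unit clause (~north) forces north = 0.
Unit clause (~cool) forces cool = 0.
Unit clause (~red) forces red = 0.
Unit clause (~storm) forces storm = 0.
Unit clause (mild) forces mild = 1.
Unit clause (~right) forces right = 0.
Unit clause (navy) forces navy = 1.
But (~navy) is also a unit clause — contradiction.
So every satisfying assignment has snow = False.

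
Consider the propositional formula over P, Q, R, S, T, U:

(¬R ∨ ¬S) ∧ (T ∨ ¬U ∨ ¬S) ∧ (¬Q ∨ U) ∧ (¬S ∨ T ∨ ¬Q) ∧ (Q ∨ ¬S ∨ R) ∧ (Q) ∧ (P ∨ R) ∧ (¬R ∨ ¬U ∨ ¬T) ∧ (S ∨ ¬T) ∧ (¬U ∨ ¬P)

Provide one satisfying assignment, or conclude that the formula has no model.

Unit clause (Q) forces Q = True.
Unit clause (U) forces U = True.
Unit clause (¬P) forces P = False.
Unit clause (R) forces R = True.
Unit clause (¬S) forces S = False.
Unit clause (¬T) forces T = False.
All clauses are satisfied.

P=False; Q=True; R=True; S=False; T=False; U=True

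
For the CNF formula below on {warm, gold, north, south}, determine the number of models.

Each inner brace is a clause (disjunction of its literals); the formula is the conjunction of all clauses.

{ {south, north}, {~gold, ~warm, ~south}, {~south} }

4

There are 2^4 = 16 truth assignments over (warm, gold, north, south).
Check each against the 3 clauses (columns in the order warm, gold, north, south):
  F F F F  ✗ fails (south | north)
  F F F T  ✗ fails (~south)
  F F T F  ✓ satisfies all
  F F T T  ✗ fails (~south)
  F T F F  ✗ fails (south | north)
  F T F T  ✗ fails (~south)
  F T T F  ✓ satisfies all
  F T T T  ✗ fails (~south)
  T F F F  ✗ fails (south | north)
  T F F T  ✗ fails (~south)
  T F T F  ✓ satisfies all
  T F T T  ✗ fails (~south)
  T T F F  ✗ fails (south | north)
  T T F T  ✗ fails (~gold | ~warm | ~south)
  T T T F  ✓ satisfies all
  T T T T  ✗ fails (~gold | ~warm | ~south)
4 of the 16 rows are models.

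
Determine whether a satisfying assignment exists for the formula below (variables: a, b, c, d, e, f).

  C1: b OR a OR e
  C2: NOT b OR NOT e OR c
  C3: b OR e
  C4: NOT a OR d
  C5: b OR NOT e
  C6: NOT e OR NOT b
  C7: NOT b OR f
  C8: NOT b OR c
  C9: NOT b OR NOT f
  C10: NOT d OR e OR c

Unsatisfiable

Suppose b = true.
(NOT e) alone gives e = false.
(f) alone gives f = true.
Now (NOT f) is unsatisfied and unit — conflict.
So b must be the other value — set b = false.
(e) alone gives e = true.
Now (NOT e) is unsatisfied and unit — conflict.
Neither b = true nor b = false works.
No assignment satisfies every clause.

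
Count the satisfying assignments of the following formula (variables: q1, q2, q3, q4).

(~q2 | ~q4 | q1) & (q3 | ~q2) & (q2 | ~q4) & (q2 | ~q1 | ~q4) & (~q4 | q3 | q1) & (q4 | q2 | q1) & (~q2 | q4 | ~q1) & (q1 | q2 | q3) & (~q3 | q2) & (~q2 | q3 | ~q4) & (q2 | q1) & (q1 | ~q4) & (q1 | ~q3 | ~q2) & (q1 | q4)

2

There are 2^4 = 16 truth assignments over (q1, q2, q3, q4).
Check each against the 14 clauses (columns in the order q1, q2, q3, q4):
  F F F F  ✗ fails (q4 | q2 | q1)
  F F F T  ✗ fails (q2 | ~q4)
  F F T F  ✗ fails (q4 | q2 | q1)
  F F T T  ✗ fails (q2 | ~q4)
  F T F F  ✗ fails (q3 | ~q2)
  F T F T  ✗ fails (~q2 | ~q4 | q1)
  F T T F  ✗ fails (q1 | ~q3 | ~q2)
  F T T T  ✗ fails (~q2 | ~q4 | q1)
  T F F F  ✓ satisfies all
  T F F T  ✗ fails (q2 | ~q4)
  T F T F  ✗ fails (~q3 | q2)
  T F T T  ✗ fails (q2 | ~q4)
  T T F F  ✗ fails (q3 | ~q2)
  T T F T  ✗ fails (q3 | ~q2)
  T T T F  ✗ fails (~q2 | q4 | ~q1)
  T T T T  ✓ satisfies all
2 of the 16 rows are models.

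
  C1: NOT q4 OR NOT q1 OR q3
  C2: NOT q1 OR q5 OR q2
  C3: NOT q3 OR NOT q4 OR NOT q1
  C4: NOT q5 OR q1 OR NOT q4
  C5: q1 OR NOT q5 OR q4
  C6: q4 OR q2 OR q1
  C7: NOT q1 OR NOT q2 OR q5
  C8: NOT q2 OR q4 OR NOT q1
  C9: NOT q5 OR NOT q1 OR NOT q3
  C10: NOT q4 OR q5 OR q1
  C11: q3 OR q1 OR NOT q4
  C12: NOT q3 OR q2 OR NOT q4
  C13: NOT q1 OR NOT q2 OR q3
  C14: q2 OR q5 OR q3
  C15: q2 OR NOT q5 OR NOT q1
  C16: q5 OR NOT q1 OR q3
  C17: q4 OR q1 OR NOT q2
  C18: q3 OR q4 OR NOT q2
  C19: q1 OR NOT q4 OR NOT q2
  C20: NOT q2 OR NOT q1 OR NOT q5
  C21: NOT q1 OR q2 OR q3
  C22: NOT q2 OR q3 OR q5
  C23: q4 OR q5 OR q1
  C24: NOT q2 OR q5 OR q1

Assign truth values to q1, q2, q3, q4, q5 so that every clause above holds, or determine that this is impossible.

Branch on q4: set q4 = false.
Branch on q1: set q1 = true.
The clause (NOT q2) is unit, so q2 = false.
The clause (q5) is unit, so q5 = true.
That conflicts with the unit clause (NOT q5).
Undo q1 and try q1 = false.
The clause (NOT q5) is unit, so q5 = false.
That conflicts with the unit clause (q5).
Either choice for q1 ends in contradiction.
Undo q4 and try q4 = true.
Branch on q1: set q1 = false.
The clause (NOT q5) is unit, so q5 = false.
That conflicts with the unit clause (q5).
Undo q1 and try q1 = true.
The clause (q3) is unit, so q3 = true.
That conflicts with the unit clause (NOT q3).
Either choice for q1 ends in contradiction.
Either choice for q4 ends in contradiction.

UNSATISFIABLE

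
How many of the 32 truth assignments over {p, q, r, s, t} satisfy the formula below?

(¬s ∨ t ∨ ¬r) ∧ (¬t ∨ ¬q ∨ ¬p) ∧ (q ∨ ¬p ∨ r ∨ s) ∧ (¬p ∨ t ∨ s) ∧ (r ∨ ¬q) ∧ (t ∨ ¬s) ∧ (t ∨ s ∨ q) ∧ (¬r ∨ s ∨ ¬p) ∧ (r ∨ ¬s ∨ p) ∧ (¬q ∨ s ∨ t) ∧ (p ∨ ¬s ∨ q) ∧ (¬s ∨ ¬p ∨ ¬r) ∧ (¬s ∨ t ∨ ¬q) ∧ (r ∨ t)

There are 2^5 = 32 truth assignments over (p, q, r, s, t).
Split on r. With r = True, the clauses containing r are satisfied and ¬r drops from the rest; 3 of the 2^4 = 16 assignments to the other variables satisfy what remains.
With r = False, by the same count on the reduced clause set, 2 assignments work.
Total: 3 + 2 = 5.

5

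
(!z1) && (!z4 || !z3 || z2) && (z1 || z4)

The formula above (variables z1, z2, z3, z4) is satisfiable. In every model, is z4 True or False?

Suppose z4 = false.
(!z1) alone gives z1 = false.
That conflicts with the unit clause (z1).
So every satisfying assignment has z4 = True.

True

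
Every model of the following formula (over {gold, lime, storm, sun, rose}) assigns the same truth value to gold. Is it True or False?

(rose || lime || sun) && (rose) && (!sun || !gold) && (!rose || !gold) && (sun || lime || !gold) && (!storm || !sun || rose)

False

Suppose gold = true.
Unit clause (rose) forces rose = true.
But (!rose) is also a unit clause — contradiction.
So every satisfying assignment has gold = False.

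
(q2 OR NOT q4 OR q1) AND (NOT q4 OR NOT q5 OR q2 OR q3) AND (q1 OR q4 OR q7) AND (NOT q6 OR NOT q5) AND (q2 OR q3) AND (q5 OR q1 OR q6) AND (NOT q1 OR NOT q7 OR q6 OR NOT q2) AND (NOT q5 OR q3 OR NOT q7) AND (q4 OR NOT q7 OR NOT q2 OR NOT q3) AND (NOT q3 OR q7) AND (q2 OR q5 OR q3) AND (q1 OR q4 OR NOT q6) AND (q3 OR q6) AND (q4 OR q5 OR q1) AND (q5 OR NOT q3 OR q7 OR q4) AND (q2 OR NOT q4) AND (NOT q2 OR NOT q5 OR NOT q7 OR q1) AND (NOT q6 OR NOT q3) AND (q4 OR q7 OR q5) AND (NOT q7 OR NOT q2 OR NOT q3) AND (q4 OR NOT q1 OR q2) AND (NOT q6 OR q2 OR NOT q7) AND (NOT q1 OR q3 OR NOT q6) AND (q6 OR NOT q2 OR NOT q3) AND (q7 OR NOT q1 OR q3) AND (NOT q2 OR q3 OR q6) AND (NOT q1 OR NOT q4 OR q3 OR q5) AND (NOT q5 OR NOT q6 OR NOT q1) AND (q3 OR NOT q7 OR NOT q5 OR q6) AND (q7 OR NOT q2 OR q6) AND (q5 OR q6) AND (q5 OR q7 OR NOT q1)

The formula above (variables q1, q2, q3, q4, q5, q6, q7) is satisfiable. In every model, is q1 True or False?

False

Suppose q1 = true.
Branch on q6: set q6 = false.
Unit clause (q3) forces q3 = true.
Unit clause (q7) forces q7 = true.
Unit clause (NOT q2) forces q2 = false.
Unit clause (NOT q4) forces q4 = false.
But (q4) is also a unit clause — contradiction.
Undo q6 and try q6 = true.
Unit clause (NOT q5) forces q5 = false.
Unit clause (NOT q3) forces q3 = false.
But (q3) is also a unit clause — contradiction.
Both values of q6 lead to a conflict.
So every satisfying assignment has q1 = False.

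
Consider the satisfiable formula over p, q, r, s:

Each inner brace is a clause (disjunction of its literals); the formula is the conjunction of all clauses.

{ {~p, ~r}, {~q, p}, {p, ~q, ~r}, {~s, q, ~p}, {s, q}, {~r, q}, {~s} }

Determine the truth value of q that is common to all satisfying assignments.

Suppose q = 0.
The clause (s) is unit, so s = 1.
Now (~s) is unsatisfied and unit — conflict.
So every satisfying assignment has q = True.

True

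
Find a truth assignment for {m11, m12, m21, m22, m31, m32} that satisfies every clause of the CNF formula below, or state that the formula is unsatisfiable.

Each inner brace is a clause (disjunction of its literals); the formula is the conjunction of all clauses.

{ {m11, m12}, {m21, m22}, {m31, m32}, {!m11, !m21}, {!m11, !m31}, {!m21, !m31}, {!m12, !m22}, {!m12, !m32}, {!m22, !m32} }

Case m11 = true:
(!m21) alone gives m21 = false.
(m22) alone gives m22 = true.
(!m31) alone gives m31 = false.
(m32) alone gives m32 = true.
That conflicts with the unit clause (!m32).
Backtrack on m11: now try m11 = false.
(m12) alone gives m12 = true.
(!m22) alone gives m22 = false.
(m21) alone gives m21 = true.
(!m31) alone gives m31 = false.
(m32) alone gives m32 = true.
That conflicts with the unit clause (!m32).
Both values of m11 lead to a conflict.

UNSATISFIABLE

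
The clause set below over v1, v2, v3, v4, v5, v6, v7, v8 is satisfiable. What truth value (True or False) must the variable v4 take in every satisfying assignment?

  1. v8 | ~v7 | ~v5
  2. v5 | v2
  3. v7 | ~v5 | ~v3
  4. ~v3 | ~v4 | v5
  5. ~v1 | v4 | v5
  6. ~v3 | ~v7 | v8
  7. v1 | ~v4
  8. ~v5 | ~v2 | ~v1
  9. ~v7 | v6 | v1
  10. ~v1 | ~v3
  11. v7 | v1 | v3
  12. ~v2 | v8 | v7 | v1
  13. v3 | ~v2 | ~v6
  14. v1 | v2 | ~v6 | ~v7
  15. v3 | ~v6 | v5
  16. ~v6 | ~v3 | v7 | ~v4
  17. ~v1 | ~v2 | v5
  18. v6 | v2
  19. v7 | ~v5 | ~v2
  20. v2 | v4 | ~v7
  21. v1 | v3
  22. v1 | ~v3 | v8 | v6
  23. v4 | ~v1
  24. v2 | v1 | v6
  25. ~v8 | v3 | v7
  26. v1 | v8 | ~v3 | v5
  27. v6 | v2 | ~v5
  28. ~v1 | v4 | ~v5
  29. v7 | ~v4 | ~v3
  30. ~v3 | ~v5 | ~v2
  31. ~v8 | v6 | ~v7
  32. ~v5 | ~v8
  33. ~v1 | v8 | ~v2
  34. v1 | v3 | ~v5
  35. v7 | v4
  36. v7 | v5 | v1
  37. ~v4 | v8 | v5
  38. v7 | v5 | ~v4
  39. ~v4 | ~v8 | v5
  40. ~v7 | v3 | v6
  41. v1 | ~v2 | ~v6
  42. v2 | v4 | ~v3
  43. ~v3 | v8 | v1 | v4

Suppose v4 = 0.
(~v1) alone gives v1 = 0.
(v3) alone gives v3 = 1.
(v7) alone gives v7 = 1.
(v8) alone gives v8 = 1.
(v6) alone gives v6 = 1.
(v2) alone gives v2 = 1.
But (~v2) is also a unit clause — contradiction.
So every satisfying assignment has v4 = True.

True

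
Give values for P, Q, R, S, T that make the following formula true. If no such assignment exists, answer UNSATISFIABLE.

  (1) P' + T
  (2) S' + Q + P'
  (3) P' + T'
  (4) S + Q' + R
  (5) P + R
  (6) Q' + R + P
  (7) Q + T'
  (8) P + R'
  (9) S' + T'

Branch on P: set P = 0.
From the singleton clause (R), R = 1.
Now (R') is unsatisfied and unit — conflict.
Undo P and try P = 1.
From the singleton clause (T), T = 1.
Now (T') is unsatisfied and unit — conflict.
Either choice for P ends in contradiction.

UNSATISFIABLE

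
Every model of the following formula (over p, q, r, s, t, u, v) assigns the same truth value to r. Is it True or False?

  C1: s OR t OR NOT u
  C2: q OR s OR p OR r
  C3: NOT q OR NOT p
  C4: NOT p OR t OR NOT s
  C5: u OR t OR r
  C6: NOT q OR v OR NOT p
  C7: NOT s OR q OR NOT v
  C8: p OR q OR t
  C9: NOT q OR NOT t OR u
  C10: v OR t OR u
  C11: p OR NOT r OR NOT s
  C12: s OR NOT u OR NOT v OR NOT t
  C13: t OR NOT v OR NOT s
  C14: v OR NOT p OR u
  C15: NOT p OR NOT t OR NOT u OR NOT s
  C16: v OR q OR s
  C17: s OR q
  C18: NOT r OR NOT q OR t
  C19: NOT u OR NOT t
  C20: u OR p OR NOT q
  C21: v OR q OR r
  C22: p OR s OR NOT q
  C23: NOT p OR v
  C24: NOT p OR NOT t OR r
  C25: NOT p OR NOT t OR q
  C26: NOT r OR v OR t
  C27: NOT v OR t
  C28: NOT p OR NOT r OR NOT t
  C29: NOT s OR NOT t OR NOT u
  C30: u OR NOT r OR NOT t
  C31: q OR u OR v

False

Suppose r = true.
Try q = false.
Unit clause (s) forces s = true.
Unit clause (NOT v) forces v = false.
Unit clause (p) forces p = true.
But (NOT p) is also a unit clause — contradiction.
Backtrack on q: now try q = true.
Unit clause (NOT p) forces p = false.
Unit clause (NOT s) forces s = false.
But (s) is also a unit clause — contradiction.
Both values of q lead to a conflict.
So every satisfying assignment has r = False.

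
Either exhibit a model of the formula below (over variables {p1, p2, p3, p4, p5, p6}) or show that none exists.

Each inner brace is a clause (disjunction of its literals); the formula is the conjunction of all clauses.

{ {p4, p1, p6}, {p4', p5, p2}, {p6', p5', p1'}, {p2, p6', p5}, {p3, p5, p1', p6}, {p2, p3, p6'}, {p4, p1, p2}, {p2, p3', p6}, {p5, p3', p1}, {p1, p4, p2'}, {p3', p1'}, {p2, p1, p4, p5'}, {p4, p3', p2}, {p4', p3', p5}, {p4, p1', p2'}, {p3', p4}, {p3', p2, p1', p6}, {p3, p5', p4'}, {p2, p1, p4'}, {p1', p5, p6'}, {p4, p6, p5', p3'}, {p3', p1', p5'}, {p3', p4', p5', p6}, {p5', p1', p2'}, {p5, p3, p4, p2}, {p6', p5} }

Branch on p3: set p3 = 1.
The clause (p1') is unit, so p1 = 0.
The clause (p5) is unit, so p5 = 1.
The clause (p4) is unit, so p4 = 1.
The clause (p2) is unit, so p2 = 1.
The clause (p6) is unit, so p6 = 1.
All clauses are satisfied.

p1 ↦ 0, p2 ↦ 1, p3 ↦ 1, p4 ↦ 1, p5 ↦ 1, p6 ↦ 1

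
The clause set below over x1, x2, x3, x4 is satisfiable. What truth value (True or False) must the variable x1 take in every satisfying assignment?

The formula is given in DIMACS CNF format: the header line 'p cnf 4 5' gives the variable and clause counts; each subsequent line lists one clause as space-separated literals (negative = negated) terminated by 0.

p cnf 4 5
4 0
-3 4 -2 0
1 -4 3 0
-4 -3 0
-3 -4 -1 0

True

Suppose x1 = False.
(x4) alone gives x4 = True.
(x3) alone gives x3 = True.
Now (¬x3) is unsatisfied and unit — conflict.
So every satisfying assignment has x1 = True.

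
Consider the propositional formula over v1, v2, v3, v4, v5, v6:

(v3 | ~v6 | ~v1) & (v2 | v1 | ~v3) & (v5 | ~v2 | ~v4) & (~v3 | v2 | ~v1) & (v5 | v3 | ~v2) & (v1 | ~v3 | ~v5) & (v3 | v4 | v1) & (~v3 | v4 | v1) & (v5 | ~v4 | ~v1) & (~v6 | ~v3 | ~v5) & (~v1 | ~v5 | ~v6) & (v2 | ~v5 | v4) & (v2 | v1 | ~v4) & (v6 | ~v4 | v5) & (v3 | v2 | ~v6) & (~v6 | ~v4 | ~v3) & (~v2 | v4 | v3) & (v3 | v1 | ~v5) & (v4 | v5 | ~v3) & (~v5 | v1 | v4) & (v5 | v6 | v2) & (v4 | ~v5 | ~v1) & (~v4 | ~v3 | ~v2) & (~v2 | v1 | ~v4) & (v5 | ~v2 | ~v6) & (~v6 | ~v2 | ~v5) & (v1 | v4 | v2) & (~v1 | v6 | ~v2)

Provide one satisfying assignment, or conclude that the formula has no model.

v1 ↦ 1,  v2 ↦ 0,  v3 ↦ 0,  v4 ↦ 1,  v5 ↦ 1,  v6 ↦ 0

Try v3 = 0.
Try v6 = 0.
Try v5 = 1.
From the singleton clause (v1), v1 = 1.
From the singleton clause (v4), v4 = 1.
From the singleton clause (~v2), v2 = 0.
All clauses are satisfied.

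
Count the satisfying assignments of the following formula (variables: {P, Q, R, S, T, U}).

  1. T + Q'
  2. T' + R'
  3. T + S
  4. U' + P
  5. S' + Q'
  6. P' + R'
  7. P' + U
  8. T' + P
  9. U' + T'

There are 2^6 = 64 truth assignments over (P, Q, R, S, T, U).
Split on R. With R = 1, the clauses containing R are satisfied and R' drops from the rest; 1 of the 2^5 = 32 assignments to the other variables satisfy what remains.
With R = 0, by the same count on the reduced clause set, 2 assignments work.
Total: 1 + 2 = 3.

3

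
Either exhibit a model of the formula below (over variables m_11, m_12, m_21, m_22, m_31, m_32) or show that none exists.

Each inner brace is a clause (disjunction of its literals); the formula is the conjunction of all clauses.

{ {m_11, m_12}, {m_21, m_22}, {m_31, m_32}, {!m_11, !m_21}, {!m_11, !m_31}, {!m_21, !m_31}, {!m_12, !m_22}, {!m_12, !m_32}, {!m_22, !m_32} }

UNSATISFIABLE

Try m_11 = true.
From the singleton clause (!m_21), m_21 = false.
From the singleton clause (m_22), m_22 = true.
From the singleton clause (!m_31), m_31 = false.
From the singleton clause (m_32), m_32 = true.
Now (!m_32) is unsatisfied and unit — conflict.
Undo m_11 and try m_11 = false.
From the singleton clause (m_12), m_12 = true.
From the singleton clause (!m_22), m_22 = false.
From the singleton clause (m_21), m_21 = true.
From the singleton clause (!m_31), m_31 = false.
From the singleton clause (m_32), m_32 = true.
Now (!m_32) is unsatisfied and unit — conflict.
Both values of m_11 lead to a conflict.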